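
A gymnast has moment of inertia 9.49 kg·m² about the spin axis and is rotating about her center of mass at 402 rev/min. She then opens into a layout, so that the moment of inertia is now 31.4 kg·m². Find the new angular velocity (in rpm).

Angular momentum about the spin axis is conserved since the torque about it is zero.
ω₂ = I₁ω₁ / I₂ = (9.490)(402 rpm) / (31.40) = 121.5 rpm.

ω₂ ≈ 121 rpm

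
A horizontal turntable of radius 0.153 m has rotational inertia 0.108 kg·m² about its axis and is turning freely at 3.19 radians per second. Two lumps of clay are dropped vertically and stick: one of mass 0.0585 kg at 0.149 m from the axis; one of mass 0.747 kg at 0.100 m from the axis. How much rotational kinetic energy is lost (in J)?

energy lost ≈ 0.0413 J

The added mass arrives with no angular momentum about the axis, and any external torque about the axis is negligible, so the system's angular momentum is conserved.
Added inertia Σmr² = (0.0585)(0.149)² + (0.747)(0.100)² = 0.008769 kg·m²; I_f = 0.1080 + 0.008769 = 0.1168 kg·m².
ω_f = I_p ω_i / I_f = (0.1080)(3.19) / 0.1168 = 2.950 rad/s.
KE_i = ½(0.1080)(3.190 rad/s)² = 0.5495 J; KE_f = ½(0.1168)(2.950)² = 0.5082 J.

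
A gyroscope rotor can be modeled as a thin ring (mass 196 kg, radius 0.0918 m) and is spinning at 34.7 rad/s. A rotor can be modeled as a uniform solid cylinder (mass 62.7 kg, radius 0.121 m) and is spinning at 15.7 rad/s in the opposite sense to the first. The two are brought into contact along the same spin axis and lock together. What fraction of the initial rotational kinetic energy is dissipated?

No external torque acts about the common axis, so total angular momentum is conserved.
Moments of inertia: I_A = (196)(0.0918)² = 1.652 kg·m²; I_B = ½(62.7)(0.121)² = 0.4590 kg·m².
Taking A's sense as positive: L = (1.652)(34.7) − (0.4590)(15.7) = 50.11 kg·m²·rad/s.
Combined I = 1.652 + 0.4590 = 2.111 kg·m².
ω_f = L / I = 50.11 / 2.111 = 23.74 rad/s.
KE_i = ½ΣIω² = 1051 J; KE_f = ½(2.111)(23.74)² = 594.8 J.
Fraction dissipated = (KE_i − KE_f)/KE_i = 0.4341.

fraction ≈ 0.434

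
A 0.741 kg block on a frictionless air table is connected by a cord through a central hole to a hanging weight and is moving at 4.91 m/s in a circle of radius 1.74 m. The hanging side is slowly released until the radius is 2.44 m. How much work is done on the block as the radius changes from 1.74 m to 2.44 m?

W ≈ -4.39 J

The only horizontal force on the mass is along the cord (radial), so it exerts no torque about the hole and angular momentum m v r is conserved.
v₂ = v₁ r₁ / r₂ = (4.91)(1.74) / (2.44) = 3.501 m/s.
W = ΔKE = ½m(v₂² − v₁²) = -4.390 J.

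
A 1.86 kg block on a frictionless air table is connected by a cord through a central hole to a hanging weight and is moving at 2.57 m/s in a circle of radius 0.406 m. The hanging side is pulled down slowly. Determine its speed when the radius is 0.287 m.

v₂ ≈ 3.64 m/s

The only horizontal force on the mass is along the cord (radial), so it exerts no torque about the hole and angular momentum m v r is conserved.
v₂ = v₁ r₁ / r₂ = (2.57)(0.406) / (0.287) = 3.636 m/s.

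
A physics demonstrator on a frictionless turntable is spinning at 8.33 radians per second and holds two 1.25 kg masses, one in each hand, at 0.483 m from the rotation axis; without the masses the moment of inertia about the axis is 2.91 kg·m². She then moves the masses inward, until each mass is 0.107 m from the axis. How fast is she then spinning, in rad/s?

No external torque acts about the spin axis, so angular momentum is conserved.
I₁ = 2.91 + 2(1.25)(0.483)² = 3.493 kg·m²; I₂ = 2.91 + 2(1.25)(0.107)² = 2.939 kg·m².
ω₂ = I₁ω₁ / I₂ = (3.493)(8.33 rad/s) / (2.939) = 9.902 rad/s.

ω₂ ≈ 9.90 rad/s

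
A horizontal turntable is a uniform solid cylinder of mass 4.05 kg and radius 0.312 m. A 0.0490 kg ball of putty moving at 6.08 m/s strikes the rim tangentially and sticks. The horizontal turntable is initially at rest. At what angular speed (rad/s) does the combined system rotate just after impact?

About the axle the impulsive forces during the collision are internal, so angular momentum about that axis is conserved.
I_p = ½(4.05)(0.312)² = 0.1971 kg·m². Taking the sense of the ball of putty's angular momentum as positive, L_{ball} = m v R = (0.0490)(6.08)(0.312) = 0.09295 kg·m²/s.
L_i = 0 + 0.09295 = 0.09295 kg·m²/s.
After sticking, I_f = I_p + m R² = 0.1971 + (0.0490)(0.312)² = 0.2019 kg·m².
ω_f = L_i / I_f = 0.09295 / 0.2019 = 0.4604 rad/s.

|ω_f| ≈ 0.460 rad/s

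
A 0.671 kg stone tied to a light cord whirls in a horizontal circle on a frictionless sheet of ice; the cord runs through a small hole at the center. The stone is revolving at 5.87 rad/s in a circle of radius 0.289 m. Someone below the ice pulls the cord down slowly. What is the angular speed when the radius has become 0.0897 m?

ω₂ ≈ 60.9 rad/s

No torque about the axis ⇒ m r₁² ω₁ = m r₂² ω₂.
ω₂ = ω₁ (r₁/r₂)² = (5.87)(0.289/0.0897)² = 60.93 rad/s.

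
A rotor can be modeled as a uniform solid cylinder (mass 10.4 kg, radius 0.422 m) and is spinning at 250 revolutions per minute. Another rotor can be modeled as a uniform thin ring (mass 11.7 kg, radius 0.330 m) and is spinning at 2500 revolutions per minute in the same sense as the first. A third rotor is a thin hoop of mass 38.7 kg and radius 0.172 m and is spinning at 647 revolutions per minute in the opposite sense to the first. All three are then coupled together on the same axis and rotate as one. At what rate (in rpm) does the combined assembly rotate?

|ω_f| ≈ 800 rpm

No external torque acts about the common axis, so total angular momentum is conserved.
Moments of inertia: I_A = ½(10.4)(0.422)² = 0.9260 kg·m²; I_B = (11.7)(0.330)² = 1.274 kg·m²; I_C = (38.7)(0.172)² = 1.145 kg·m².
Taking A's sense as positive: L = (0.9260)(250) + (1.274)(2500) − (1.145)(647) = 2676 kg·m²·rpm.
Combined I = 0.9260 + 1.274 + 1.145 = 3.345 kg·m².
ω_f = L / I = 2676 / 3.345 = 800.0 rpm.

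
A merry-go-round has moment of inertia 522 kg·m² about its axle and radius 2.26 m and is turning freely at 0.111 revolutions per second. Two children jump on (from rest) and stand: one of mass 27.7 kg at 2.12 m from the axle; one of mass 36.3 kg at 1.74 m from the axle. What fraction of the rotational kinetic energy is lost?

fraction ≈ 0.310

The added mass arrives with no angular momentum about the axle, and any external torque about the axle is negligible, so the system's angular momentum is conserved.
Added inertia Σmr² = (27.7)(2.12)² + (36.3)(1.74)² = 234.4 kg·m²; I_f = 522.0 + 234.4 = 756.4 kg·m².
ω_f = I_p ω_i / I_f = (522.0)(0.111) / 756.4 = 0.07660 rev/s.
KE_i = ½(522.0)(0.6974 rad/s)² = 127.0 J; KE_f = ½(756.4)(0.4813)² = 87.61 J.
Fraction lost = 0.3099.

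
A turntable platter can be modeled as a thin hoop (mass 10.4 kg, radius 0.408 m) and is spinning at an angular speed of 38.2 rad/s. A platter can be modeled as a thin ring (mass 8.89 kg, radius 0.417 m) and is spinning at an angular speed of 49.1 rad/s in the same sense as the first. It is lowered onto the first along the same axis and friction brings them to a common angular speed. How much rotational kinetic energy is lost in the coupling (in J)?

ΔKE lost ≈ 48.5 J

The coupling torques are internal; angular momentum about the shared axis is conserved.
Moments of inertia: I_A = (10.4)(0.408)² = 1.731 kg·m²; I_B = (8.89)(0.417)² = 1.546 kg·m².
Taking A's sense as positive: L = (1.731)(38.2) + (1.546)(49.1) = 142.0 kg·m²·rad/s.
Combined I = 1.731 + 1.546 = 3.277 kg·m².
ω_f = L / I = 142.0 / 3.277 = 43.34 rad/s.
KE_i = ½ΣIω² = 3127 J; KE_f = ½(3.277)(43.34)² = 3078 J.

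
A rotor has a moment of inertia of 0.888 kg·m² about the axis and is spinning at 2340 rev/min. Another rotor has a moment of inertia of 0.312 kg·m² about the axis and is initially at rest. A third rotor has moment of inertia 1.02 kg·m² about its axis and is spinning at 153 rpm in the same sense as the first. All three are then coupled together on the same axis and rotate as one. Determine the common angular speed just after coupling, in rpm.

|ω_f| ≈ 1010 rpm

The coupling torques are internal; angular momentum about the shared axis is conserved.
Taking A's sense as positive: L = (0.8880)(2340) + (1.020)(153) = 2234 kg·m²·rpm.
Combined I = 0.8880 + 0.3120 + 1.020 = 2.220 kg·m².
ω_f = L / I = 2234 / 2.220 = 1006 rpm.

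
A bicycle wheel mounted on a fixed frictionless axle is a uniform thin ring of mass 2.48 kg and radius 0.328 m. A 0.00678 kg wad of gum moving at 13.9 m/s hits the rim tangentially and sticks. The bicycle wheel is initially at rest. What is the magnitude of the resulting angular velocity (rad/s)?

|ω_f| ≈ 0.116 rad/s

About the axle the impulsive forces during the collision are internal, so angular momentum about that axis is conserved.
I_p = (2.48)(0.328)² = 0.2668 kg·m². Taking the sense of the wad of gum's angular momentum as positive, L_{wad} = m v R = (0.00678)(13.9)(0.328) = 0.03091 kg·m²/s.
L_i = 0 + 0.03091 = 0.03091 kg·m²/s.
After sticking, I_f = I_p + m R² = 0.2668 + (0.00678)(0.328)² = 0.2675 kg·m².
ω_f = L_i / I_f = 0.03091 / 0.2675 = 0.1155 rad/s.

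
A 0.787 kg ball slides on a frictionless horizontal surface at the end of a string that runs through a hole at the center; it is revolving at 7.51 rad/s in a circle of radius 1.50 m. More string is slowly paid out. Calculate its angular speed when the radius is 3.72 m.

ω₂ ≈ 1.22 rad/s

The constraining force is radial, so m r² ω about the center is conserved.
ω₂ = ω₁ (r₁/r₂)² = (7.51)(1.50/3.72)² = 1.221 rad/s.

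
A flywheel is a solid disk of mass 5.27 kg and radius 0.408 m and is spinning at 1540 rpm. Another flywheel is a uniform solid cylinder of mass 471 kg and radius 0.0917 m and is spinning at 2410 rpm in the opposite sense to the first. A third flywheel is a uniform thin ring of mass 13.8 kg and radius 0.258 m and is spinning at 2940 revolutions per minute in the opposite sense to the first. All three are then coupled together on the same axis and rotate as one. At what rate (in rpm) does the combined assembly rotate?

The coupling torques are internal; angular momentum about the shared axis is conserved.
Moments of inertia: I_A = ½(5.27)(0.408)² = 0.4386 kg·m²; I_B = ½(471)(0.0917)² = 1.980 kg·m²; I_C = (13.8)(0.258)² = 0.9186 kg·m².
Taking A's sense as positive: L = (0.4386)(1540) − (1.980)(2410) − (0.9186)(2940) = -6798 kg·m²·rpm.
Combined I = 0.4386 + 1.980 + 0.9186 = 3.338 kg·m².
ω_f = L / I = -6798 / 3.338 = -2037 rpm.

|ω_f| ≈ 2040 rpm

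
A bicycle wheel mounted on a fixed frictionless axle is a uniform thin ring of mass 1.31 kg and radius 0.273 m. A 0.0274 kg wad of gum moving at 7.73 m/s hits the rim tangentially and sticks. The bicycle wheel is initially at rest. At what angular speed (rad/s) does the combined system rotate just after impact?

|ω_f| ≈ 0.580 rad/s

The axle reaction passes through the axle and exerts no torque about it; angular momentum about the axle is conserved through the impact.
I_p = (1.31)(0.273)² = 0.09763 kg·m². Taking the sense of the wad of gum's angular momentum as positive, L_{wad} = m v R = (0.0274)(7.73)(0.273) = 0.05782 kg·m²/s.
L_i = 0 + 0.05782 = 0.05782 kg·m²/s.
After sticking, I_f = I_p + m R² = 0.09763 + (0.0274)(0.273)² = 0.09968 kg·m².
ω_f = L_i / I_f = 0.05782 / 0.09968 = 0.5801 rad/s.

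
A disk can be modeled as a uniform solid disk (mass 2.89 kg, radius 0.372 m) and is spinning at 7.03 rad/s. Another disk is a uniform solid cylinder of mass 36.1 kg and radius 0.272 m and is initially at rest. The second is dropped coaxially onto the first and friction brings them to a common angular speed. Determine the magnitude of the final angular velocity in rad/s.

|ω_f| ≈ 0.916 rad/s

No external torque acts about the common axis, so total angular momentum is conserved.
Moments of inertia: I_A = ½(2.89)(0.372)² = 0.2000 kg·m²; I_B = ½(36.1)(0.272)² = 1.335 kg·m².
Taking A's sense as positive: L = (0.2000)(7.03) = 1.406 kg·m²·rad/s.
Combined I = 0.2000 + 1.335 = 1.535 kg·m².
ω_f = L / I = 1.406 / 1.535 = 0.9156 rad/s.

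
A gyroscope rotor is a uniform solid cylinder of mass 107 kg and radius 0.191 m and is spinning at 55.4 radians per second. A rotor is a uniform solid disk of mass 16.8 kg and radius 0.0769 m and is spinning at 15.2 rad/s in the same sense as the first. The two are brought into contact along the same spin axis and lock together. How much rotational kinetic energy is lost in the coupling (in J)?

ΔKE lost ≈ 39.1 J

The coupling torques are internal; angular momentum about the shared axis is conserved.
Moments of inertia: I_A = ½(107)(0.191)² = 1.952 kg·m²; I_B = ½(16.8)(0.0769)² = 0.04967 kg·m².
Taking A's sense as positive: L = (1.952)(55.4) + (0.04967)(15.2) = 108.9 kg·m²·rad/s.
Combined I = 1.952 + 0.04967 = 2.001 kg·m².
ω_f = L / I = 108.9 / 2.001 = 54.40 rad/s.
KE_i = ½ΣIω² = 3001 J; KE_f = ½(2.001)(54.40)² = 2962 J.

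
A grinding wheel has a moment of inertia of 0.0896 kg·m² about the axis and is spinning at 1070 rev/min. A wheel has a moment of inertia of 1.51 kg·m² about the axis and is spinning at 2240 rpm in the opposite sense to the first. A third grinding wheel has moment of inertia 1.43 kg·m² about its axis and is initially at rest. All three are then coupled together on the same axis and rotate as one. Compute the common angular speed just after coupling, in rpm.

|ω_f| ≈ 1080 rpm

No external torque acts about the common axis, so total angular momentum is conserved.
Taking A's sense as positive: L = (0.08960)(1070) − (1.510)(2240) = -3287 kg·m²·rpm.
Combined I = 0.08960 + 1.510 + 1.430 = 3.030 kg·m².
ω_f = L / I = -3287 / 3.030 = -1085 rpm.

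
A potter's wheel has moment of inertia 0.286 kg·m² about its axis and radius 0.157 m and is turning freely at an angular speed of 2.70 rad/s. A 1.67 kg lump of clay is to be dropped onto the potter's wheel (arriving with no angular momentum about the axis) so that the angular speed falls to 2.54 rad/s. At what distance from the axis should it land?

r ≈ 0.104 m

The added mass arrives with no angular momentum about the axis, and any external torque about the axis is negligible, so the system's angular momentum is conserved.
I_p ω_i = (I_p + m r²) ω_f ⇒ m r² = I_p(ω_i/ω_f − 1) = 0.2860(2.70/2.54 − 1) = 0.01802 kg·m².
r = √(0.01802/1.67) = 0.1039 m.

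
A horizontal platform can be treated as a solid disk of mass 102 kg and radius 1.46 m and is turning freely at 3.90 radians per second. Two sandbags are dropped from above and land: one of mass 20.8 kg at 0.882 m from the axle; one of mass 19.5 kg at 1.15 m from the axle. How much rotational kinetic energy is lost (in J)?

energy lost ≈ 230 J

No external torque acts about the axle; L_before = L_after.
I_p = ½(102)(1.46)² = 108.7 kg·m².
Added inertia Σmr² = (20.8)(0.882)² + (19.5)(1.15)² = 41.97 kg·m²; I_f = 108.7 + 41.97 = 150.7 kg·m².
ω_f = I_p ω_i / I_f = (108.7)(3.90) / 150.7 = 2.814 rad/s.
KE_i = ½(108.7)(3.900 rad/s)² = 826.8 J; KE_f = ½(150.7)(2.814)² = 596.5 J.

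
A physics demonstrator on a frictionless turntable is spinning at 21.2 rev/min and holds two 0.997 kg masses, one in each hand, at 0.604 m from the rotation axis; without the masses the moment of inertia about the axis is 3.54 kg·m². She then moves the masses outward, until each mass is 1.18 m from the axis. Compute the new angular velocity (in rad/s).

ω₂ ≈ 1.50 rad/s

No external torque acts about the spin axis, so angular momentum is conserved.
I₁ = 3.54 + 2(0.997)(0.604)² = 4.267 kg·m²; I₂ = 3.54 + 2(0.997)(1.18)² = 6.316 kg·m².
ω₂ = I₁ω₁ / I₂ = (4.267)(21.2 rpm) / (6.316) = 14.32 rpm = 1.500 rad/s.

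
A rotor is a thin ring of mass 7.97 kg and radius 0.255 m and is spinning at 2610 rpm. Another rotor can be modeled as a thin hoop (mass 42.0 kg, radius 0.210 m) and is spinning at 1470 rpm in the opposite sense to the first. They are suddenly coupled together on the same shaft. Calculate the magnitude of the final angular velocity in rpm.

No external torque acts about the common axis, so total angular momentum is conserved.
Moments of inertia: I_A = (7.97)(0.255)² = 0.5182 kg·m²; I_B = (42.0)(0.210)² = 1.852 kg·m².
Taking A's sense as positive: L = (0.5182)(2610) − (1.852)(1470) = -1370 kg·m²·rpm.
Combined I = 0.5182 + 1.852 = 2.370 kg·m².
ω_f = L / I = -1370 / 2.370 = -578.0 rpm.

|ω_f| ≈ 578 rpm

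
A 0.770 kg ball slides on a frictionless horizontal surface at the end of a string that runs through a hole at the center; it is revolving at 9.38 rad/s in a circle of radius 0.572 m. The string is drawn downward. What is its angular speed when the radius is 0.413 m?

The constraining force is radial, so m r² ω about the center is conserved.
ω₂ = ω₁ (r₁/r₂)² = (9.38)(0.572/0.413)² = 17.99 rad/s.

ω₂ ≈ 18.0 rad/s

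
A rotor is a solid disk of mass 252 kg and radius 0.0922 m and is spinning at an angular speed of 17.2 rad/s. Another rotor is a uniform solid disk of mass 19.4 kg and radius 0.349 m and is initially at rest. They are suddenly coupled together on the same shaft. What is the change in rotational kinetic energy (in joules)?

ΔKE ≈ -83.1 J

No external torque acts about the common axis, so total angular momentum is conserved.
Moments of inertia: I_A = ½(252)(0.0922)² = 1.071 kg·m²; I_B = ½(19.4)(0.349)² = 1.181 kg·m².
Taking A's sense as positive: L = (1.071)(17.2) = 18.42 kg·m²·rad/s.
Combined I = 1.071 + 1.181 = 2.253 kg·m².
ω_f = L / I = 18.42 / 2.253 = 8.179 rad/s.
KE_i = ½ΣIω² = 158.4 J; KE_f = ½(2.253)(8.179)² = 75.34 J.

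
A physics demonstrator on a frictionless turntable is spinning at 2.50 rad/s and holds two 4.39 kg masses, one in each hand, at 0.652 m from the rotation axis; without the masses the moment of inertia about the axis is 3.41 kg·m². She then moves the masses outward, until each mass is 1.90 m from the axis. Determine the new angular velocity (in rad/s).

Angular momentum about the spin axis is conserved since the torque about it is zero.
I₁ = 3.41 + 2(4.39)(0.652)² = 7.142 kg·m²; I₂ = 3.41 + 2(4.39)(1.90)² = 35.11 kg·m².
ω₂ = I₁ω₁ / I₂ = (7.142)(2.50 rad/s) / (35.11) = 0.5086 rad/s.

ω₂ ≈ 0.509 rad/s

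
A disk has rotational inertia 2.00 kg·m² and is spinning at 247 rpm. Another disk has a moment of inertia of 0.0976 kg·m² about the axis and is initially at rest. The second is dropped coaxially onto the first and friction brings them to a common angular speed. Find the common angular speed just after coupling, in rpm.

The coupling torques are internal; angular momentum about the shared axis is conserved.
Taking A's sense as positive: L = (2.000)(247) = 494.0 kg·m²·rpm.
Combined I = 2.000 + 0.09760 = 2.098 kg·m².
ω_f = L / I = 494.0 / 2.098 = 235.5 rpm.

|ω_f| ≈ 236 rpm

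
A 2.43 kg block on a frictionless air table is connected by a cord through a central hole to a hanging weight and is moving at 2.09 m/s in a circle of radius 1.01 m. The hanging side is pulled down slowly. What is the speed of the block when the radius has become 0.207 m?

v₂ ≈ 10.2 m/s

Central (radial) force ⇒ zero torque about the center ⇒ m v r is constant.
v₂ = v₁ r₁ / r₂ = (2.09)(1.01) / (0.207) = 10.20 m/s.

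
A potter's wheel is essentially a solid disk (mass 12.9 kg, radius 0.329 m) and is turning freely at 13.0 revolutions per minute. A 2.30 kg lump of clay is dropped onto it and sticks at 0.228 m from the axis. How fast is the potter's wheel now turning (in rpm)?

No external torque acts about the axis; L_before = L_after.
I_p = ½(12.9)(0.329)² = 0.6982 kg·m².
Added inertia Σmr² = (2.30)(0.228)² = 0.1196 kg·m²; I_f = 0.6982 + 0.1196 = 0.8177 kg·m².
ω_f = I_p ω_i / I_f = (0.6982)(13.0) / 0.8177 = 11.10 rpm.

ω_f ≈ 11.1 rpm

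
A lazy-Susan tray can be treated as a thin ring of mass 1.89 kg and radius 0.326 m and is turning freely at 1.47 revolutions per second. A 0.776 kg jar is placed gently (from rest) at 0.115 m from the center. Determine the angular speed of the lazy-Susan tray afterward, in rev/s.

ω_f ≈ 1.40 rev/s

No external torque acts about the center; L_before = L_after.
I_p = (1.89)(0.326)² = 0.2009 kg·m².
Added inertia Σmr² = (0.776)(0.115)² = 0.01026 kg·m²; I_f = 0.2009 + 0.01026 = 0.2111 kg·m².
ω_f = I_p ω_i / I_f = (0.2009)(1.47) / 0.2111 = 1.399 rev/s.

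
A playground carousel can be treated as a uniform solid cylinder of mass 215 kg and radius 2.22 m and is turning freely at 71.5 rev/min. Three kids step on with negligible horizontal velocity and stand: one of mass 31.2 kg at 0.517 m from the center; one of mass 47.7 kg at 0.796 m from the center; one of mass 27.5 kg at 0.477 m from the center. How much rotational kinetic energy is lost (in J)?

No external torque acts about the center; L_before = L_after.
I_p = ½(215)(2.22)² = 529.8 kg·m².
Added inertia Σmr² = (31.2)(0.517)² + (47.7)(0.796)² + (27.5)(0.477)² = 44.82 kg·m²; I_f = 529.8 + 44.82 = 574.6 kg·m².
ω_f = I_p ω_i / I_f = (529.8)(71.5) / 574.6 = 65.92 rpm.
KE_i = ½(529.8)(7.487 rad/s)² = 14850 J; KE_f = ½(574.6)(6.903)² = 13690 J.

energy lost ≈ 1160 J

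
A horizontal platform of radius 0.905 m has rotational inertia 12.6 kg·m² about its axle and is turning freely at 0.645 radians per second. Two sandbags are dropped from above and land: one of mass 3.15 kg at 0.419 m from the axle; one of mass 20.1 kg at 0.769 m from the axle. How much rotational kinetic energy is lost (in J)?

energy lost ≈ 1.30 J

The added mass arrives with no angular momentum about the axle, and any external torque about the axle is negligible, so the system's angular momentum is conserved.
Added inertia Σmr² = (3.15)(0.419)² + (20.1)(0.769)² = 12.44 kg·m²; I_f = 12.60 + 12.44 = 25.04 kg·m².
ω_f = I_p ω_i / I_f = (12.60)(0.645) / 25.04 = 0.3246 rad/s.
KE_i = ½(12.60)(0.6450 rad/s)² = 2.621 J; KE_f = ½(25.04)(0.3246)² = 1.319 J.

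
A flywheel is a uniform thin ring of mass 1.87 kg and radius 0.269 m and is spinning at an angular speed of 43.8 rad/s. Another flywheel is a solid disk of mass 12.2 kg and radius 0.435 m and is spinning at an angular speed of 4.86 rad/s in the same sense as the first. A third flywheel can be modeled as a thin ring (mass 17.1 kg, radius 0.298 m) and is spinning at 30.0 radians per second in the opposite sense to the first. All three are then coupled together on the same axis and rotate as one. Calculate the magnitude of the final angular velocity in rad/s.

|ω_f| ≈ 12.1 rad/s

The coupling torques are internal; angular momentum about the shared axis is conserved.
Moments of inertia: I_A = (1.87)(0.269)² = 0.1353 kg·m²; I_B = ½(12.2)(0.435)² = 1.154 kg·m²; I_C = (17.1)(0.298)² = 1.519 kg·m².
Taking A's sense as positive: L = (0.1353)(43.8) + (1.154)(4.86) − (1.519)(30.0) = -34.02 kg·m²·rad/s.
Combined I = 0.1353 + 1.154 + 1.519 = 2.808 kg·m².
ω_f = L / I = -34.02 / 2.808 = -12.11 rad/s.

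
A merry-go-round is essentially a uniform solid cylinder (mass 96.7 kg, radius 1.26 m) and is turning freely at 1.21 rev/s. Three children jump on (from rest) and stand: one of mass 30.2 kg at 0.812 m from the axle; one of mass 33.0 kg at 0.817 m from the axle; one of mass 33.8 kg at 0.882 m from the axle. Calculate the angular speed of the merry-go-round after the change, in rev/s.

The added mass arrives with no angular momentum about the axle, and any external torque about the axle is negligible, so the system's angular momentum is conserved.
I_p = ½(96.7)(1.26)² = 76.76 kg·m².
Added inertia Σmr² = (30.2)(0.812)² + (33.0)(0.817)² + (33.8)(0.882)² = 68.23 kg·m²; I_f = 76.76 + 68.23 = 145.0 kg·m².
ω_f = I_p ω_i / I_f = (76.76)(1.21) / 145.0 = 0.6406 rev/s.

ω_f ≈ 0.641 rev/s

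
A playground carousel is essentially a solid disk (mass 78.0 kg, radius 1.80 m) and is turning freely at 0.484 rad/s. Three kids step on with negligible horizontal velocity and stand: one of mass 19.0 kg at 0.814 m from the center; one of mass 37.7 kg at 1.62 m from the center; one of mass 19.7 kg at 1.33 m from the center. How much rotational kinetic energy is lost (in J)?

No external torque acts about the center; L_before = L_after.
I_p = ½(78.0)(1.80)² = 126.4 kg·m².
Added inertia Σmr² = (19.0)(0.814)² + (37.7)(1.62)² + (19.7)(1.33)² = 146.4 kg·m²; I_f = 126.4 + 146.4 = 272.7 kg·m².
ω_f = I_p ω_i / I_f = (126.4)(0.484) / 272.7 = 0.2242 rad/s.
KE_i = ½(126.4)(0.4840 rad/s)² = 14.80 J; KE_f = ½(272.7)(0.2242)² = 6.857 J.

energy lost ≈ 7.94 J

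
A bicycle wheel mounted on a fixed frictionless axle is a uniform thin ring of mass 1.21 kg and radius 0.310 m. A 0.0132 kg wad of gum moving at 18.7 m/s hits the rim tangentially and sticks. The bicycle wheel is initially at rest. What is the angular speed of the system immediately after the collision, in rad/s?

|ω_f| ≈ 0.651 rad/s

About the axle the impulsive forces during the collision are internal, so angular momentum about that axis is conserved.
I_p = (1.21)(0.310)² = 0.1163 kg·m². Taking the sense of the wad of gum's angular momentum as positive, L_{wad} = m v R = (0.0132)(18.7)(0.310) = 0.07652 kg·m²/s.
L_i = 0 + 0.07652 = 0.07652 kg·m²/s.
After sticking, I_f = I_p + m R² = 0.1163 + (0.0132)(0.310)² = 0.1175 kg·m².
ω_f = L_i / I_f = 0.07652 / 0.1175 = 0.6510 rad/s.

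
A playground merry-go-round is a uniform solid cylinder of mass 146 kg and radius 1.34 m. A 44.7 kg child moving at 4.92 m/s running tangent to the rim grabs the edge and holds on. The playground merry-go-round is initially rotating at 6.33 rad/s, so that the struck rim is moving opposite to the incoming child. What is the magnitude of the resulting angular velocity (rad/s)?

|ω_f| ≈ 2.53 rad/s

About the axle the impulsive forces during the collision are internal, so angular momentum about that axis is conserved.
I_p = ½(146)(1.34)² = 131.1 kg·m². Taking the sense of the child's angular momentum as positive, L_{child} = m v R = (44.7)(4.92)(1.34) = 294.7 kg·m²/s.
L_i = −I_p ω_p + m v R = −(131.1)(6.33) + 294.7 = -535.0 kg·m²/s.
After sticking, I_f = I_p + m R² = 131.1 + (44.7)(1.34)² = 211.3 kg·m².
ω_f = L_i / I_f = -535.0 / 211.3 = -2.532 rad/s.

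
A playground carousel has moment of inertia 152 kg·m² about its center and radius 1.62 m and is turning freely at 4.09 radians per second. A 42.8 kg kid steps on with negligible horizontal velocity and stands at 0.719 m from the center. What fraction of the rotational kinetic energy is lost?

fraction ≈ 0.127

The added mass arrives with no angular momentum about the center, and any external torque about the center is negligible, so the system's angular momentum is conserved.
Added inertia Σmr² = (42.8)(0.719)² = 22.13 kg·m²; I_f = 152.0 + 22.13 = 174.1 kg·m².
ω_f = I_p ω_i / I_f = (152.0)(4.09) / 174.1 = 3.570 rad/s.
KE_i = ½(152.0)(4.090 rad/s)² = 1271 J; KE_f = ½(174.1)(3.570)² = 1110 J.
Fraction lost = 0.1271.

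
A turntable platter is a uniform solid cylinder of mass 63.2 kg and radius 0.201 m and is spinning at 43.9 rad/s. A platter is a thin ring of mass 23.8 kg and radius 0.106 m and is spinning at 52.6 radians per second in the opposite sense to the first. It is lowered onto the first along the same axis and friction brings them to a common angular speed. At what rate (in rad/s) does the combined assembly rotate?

|ω_f| ≈ 27.2 rad/s

The coupling torques are internal; angular momentum about the shared axis is conserved.
Moments of inertia: I_A = ½(63.2)(0.201)² = 1.277 kg·m²; I_B = (23.8)(0.106)² = 0.2674 kg·m².
Taking A's sense as positive: L = (1.277)(43.9) − (0.2674)(52.6) = 41.98 kg·m²·rad/s.
Combined I = 1.277 + 0.2674 = 1.544 kg·m².
ω_f = L / I = 41.98 / 1.544 = 27.19 rad/s.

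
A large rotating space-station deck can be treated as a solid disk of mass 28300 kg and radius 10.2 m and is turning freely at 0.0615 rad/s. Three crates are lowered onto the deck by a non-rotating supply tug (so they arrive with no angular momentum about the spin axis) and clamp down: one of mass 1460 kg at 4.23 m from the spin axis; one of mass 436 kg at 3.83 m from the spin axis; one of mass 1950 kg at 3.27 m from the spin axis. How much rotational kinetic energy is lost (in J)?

energy lost ≈ 97.4 J

No external torque acts about the spin axis; L_before = L_after.
I_p = ½(28300)(10.2)² = 1.472e+06 kg·m².
Added inertia Σmr² = (1460)(4.23)² + (436)(3.83)² + (1950)(3.27)² = 53370 kg·m²; I_f = 1.472e+06 + 53370 = 1.526e+06 kg·m².
ω_f = I_p ω_i / I_f = (1.472e+06)(0.0615) / 1.526e+06 = 0.05935 rad/s.
KE_i = ½(1.472e+06)(0.06150 rad/s)² = 2784 J; KE_f = ½(1.526e+06)(0.05935)² = 2687 J.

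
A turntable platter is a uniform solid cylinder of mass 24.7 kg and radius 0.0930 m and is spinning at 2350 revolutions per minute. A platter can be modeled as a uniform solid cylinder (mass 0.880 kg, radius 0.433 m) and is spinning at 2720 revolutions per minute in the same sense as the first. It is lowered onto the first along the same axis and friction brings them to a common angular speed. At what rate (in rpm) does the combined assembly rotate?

The coupling torques are internal; angular momentum about the shared axis is conserved.
Moments of inertia: I_A = ½(24.7)(0.0930)² = 0.1068 kg·m²; I_B = ½(0.880)(0.433)² = 0.08250 kg·m².
Taking A's sense as positive: L = (0.1068)(2350) + (0.08250)(2720) = 475.4 kg·m²·rpm.
Combined I = 0.1068 + 0.08250 = 0.1893 kg·m².
ω_f = L / I = 475.4 / 0.1893 = 2511 rpm.

|ω_f| ≈ 2510 rpm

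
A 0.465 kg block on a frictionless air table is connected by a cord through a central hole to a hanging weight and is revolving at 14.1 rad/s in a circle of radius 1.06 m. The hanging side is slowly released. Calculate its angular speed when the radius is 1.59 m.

ω₂ ≈ 6.27 rad/s

The constraining force is radial, so m r² ω about the center is conserved.
ω₂ = ω₁ (r₁/r₂)² = (14.1)(1.06/1.59)² = 6.267 rad/s.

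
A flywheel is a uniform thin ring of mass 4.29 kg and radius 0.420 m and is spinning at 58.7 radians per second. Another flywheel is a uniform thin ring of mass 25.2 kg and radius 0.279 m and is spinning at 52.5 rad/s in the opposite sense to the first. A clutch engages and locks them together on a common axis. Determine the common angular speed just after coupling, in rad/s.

|ω_f| ≈ 21.5 rad/s

No external torque acts about the common axis, so total angular momentum is conserved.
Moments of inertia: I_A = (4.29)(0.420)² = 0.7568 kg·m²; I_B = (25.2)(0.279)² = 1.962 kg·m².
Taking A's sense as positive: L = (0.7568)(58.7) − (1.962)(52.5) = -58.56 kg·m²·rad/s.
Combined I = 0.7568 + 1.962 = 2.718 kg·m².
ω_f = L / I = -58.56 / 2.718 = -21.54 rad/s.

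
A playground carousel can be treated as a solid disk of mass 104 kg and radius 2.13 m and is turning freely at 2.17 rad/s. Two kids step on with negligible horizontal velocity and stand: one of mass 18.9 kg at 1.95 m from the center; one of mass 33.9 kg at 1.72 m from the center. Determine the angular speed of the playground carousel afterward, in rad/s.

ω_f ≈ 1.25 rad/s

The added mass arrives with no angular momentum about the center, and any external torque about the center is negligible, so the system's angular momentum is conserved.
I_p = ½(104)(2.13)² = 235.9 kg·m².
Added inertia Σmr² = (18.9)(1.95)² + (33.9)(1.72)² = 172.2 kg·m²; I_f = 235.9 + 172.2 = 408.1 kg·m².
ω_f = I_p ω_i / I_f = (235.9)(2.17) / 408.1 = 1.255 rad/s.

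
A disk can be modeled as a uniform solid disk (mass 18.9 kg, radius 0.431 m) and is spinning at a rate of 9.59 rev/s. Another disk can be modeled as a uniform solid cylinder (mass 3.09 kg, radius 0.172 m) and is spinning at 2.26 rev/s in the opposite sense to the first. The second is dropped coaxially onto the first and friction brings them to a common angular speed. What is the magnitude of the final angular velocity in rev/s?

The coupling torques are internal; angular momentum about the shared axis is conserved.
Moments of inertia: I_A = ½(18.9)(0.431)² = 1.755 kg·m²; I_B = ½(3.09)(0.172)² = 0.04571 kg·m².
Taking A's sense as positive: L = (1.755)(9.59) − (0.04571)(2.26) = 16.73 kg·m²·rev/s.
Combined I = 1.755 + 0.04571 = 1.801 kg·m².
ω_f = L / I = 16.73 / 1.801 = 9.289 rev/s.

|ω_f| ≈ 9.29 rev/s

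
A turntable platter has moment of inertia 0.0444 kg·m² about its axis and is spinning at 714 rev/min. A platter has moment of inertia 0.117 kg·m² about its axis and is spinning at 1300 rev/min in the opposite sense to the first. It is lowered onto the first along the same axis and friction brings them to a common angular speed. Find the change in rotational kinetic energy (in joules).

ΔKE ≈ -716 J

The coupling torques are internal; angular momentum about the shared axis is conserved.
Taking A's sense as positive: L = (0.04440)(714) − (0.1170)(1300) = -120.4 kg·m²·rpm.
Combined I = 0.04440 + 0.1170 = 0.1614 kg·m².
ω_f = L / I = -120.4 / 0.1614 = -746.0 rpm.
KE_i = ½ΣIω² = 1208 J; KE_f = ½(0.1614)(78.12)² = 492.5 J.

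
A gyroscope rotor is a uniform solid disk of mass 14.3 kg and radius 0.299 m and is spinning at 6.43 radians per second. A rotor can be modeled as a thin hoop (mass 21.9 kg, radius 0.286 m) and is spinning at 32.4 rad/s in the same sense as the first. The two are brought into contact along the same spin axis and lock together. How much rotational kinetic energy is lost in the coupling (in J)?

ΔKE lost ≈ 159 J

No external torque acts about the common axis, so total angular momentum is conserved.
Moments of inertia: I_A = ½(14.3)(0.299)² = 0.6392 kg·m²; I_B = (21.9)(0.286)² = 1.791 kg·m².
Taking A's sense as positive: L = (0.6392)(6.43) + (1.791)(32.4) = 62.15 kg·m²·rad/s.
Combined I = 0.6392 + 1.791 = 2.431 kg·m².
ω_f = L / I = 62.15 / 2.431 = 25.57 rad/s.
KE_i = ½ΣIω² = 953.4 J; KE_f = ½(2.431)(25.57)² = 794.6 J.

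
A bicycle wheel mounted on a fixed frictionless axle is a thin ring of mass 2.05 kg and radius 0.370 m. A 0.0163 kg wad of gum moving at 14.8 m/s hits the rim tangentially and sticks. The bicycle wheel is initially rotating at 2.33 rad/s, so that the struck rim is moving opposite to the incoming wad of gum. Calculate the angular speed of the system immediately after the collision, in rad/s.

The axle reaction passes through the axle and exerts no torque about it; angular momentum about the axle is conserved through the impact.
I_p = (2.05)(0.370)² = 0.2806 kg·m². Taking the sense of the wad of gum's angular momentum as positive, L_{wad} = m v R = (0.0163)(14.8)(0.370) = 0.08926 kg·m²/s.
L_i = −I_p ω_p + m v R = −(0.2806)(2.33) + 0.08926 = -0.5646 kg·m²/s.
After sticking, I_f = I_p + m R² = 0.2806 + (0.0163)(0.370)² = 0.2829 kg·m².
ω_f = L_i / I_f = -0.5646 / 0.2829 = -1.996 rad/s.

|ω_f| ≈ 2.00 rad/s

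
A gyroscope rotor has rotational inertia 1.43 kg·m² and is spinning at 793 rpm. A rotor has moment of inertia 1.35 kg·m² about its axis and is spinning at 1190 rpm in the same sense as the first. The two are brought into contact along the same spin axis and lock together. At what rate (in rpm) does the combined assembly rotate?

No external torque acts about the common axis, so total angular momentum is conserved.
Taking A's sense as positive: L = (1.430)(793) + (1.350)(1190) = 2740 kg·m²·rpm.
Combined I = 1.430 + 1.350 = 2.780 kg·m².
ω_f = L / I = 2740 / 2.780 = 985.8 rpm.

|ω_f| ≈ 986 rpm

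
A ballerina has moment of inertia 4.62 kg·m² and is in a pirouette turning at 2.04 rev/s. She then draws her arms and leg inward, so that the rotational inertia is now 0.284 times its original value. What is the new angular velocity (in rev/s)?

ω₂ ≈ 7.18 rev/s

Angular momentum about the spin axis is conserved since the torque about it is zero.
I₂ = 0.284 × 4.62 = 1.312 kg·m².
ω₂ = I₁ω₁ / I₂ = (4.620)(2.04 rev/s) / (1.312) = 7.183 rev/s.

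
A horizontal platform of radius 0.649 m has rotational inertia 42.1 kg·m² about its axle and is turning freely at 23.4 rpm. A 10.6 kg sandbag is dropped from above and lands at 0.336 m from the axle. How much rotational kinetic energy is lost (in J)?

The added mass arrives with no angular momentum about the axle, and any external torque about the axle is negligible, so the system's angular momentum is conserved.
Added inertia Σmr² = (10.6)(0.336)² = 1.197 kg·m²; I_f = 42.10 + 1.197 = 43.30 kg·m².
ω_f = I_p ω_i / I_f = (42.10)(23.4) / 43.30 = 22.75 rpm.
KE_i = ½(42.10)(2.450 rad/s)² = 126.4 J; KE_f = ½(43.30)(2.383)² = 122.9 J.

energy lost ≈ 3.49 J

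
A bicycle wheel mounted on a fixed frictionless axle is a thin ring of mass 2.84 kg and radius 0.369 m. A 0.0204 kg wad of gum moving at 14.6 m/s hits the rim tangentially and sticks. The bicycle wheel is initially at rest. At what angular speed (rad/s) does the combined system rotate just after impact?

The axle reaction passes through the axle and exerts no torque about it; angular momentum about the axle is conserved through the impact.
I_p = (2.84)(0.369)² = 0.3867 kg·m². Taking the sense of the wad of gum's angular momentum as positive, L_{wad} = m v R = (0.0204)(14.6)(0.369) = 0.1099 kg·m²/s.
L_i = 0 + 0.1099 = 0.1099 kg·m²/s.
After sticking, I_f = I_p + m R² = 0.3867 + (0.0204)(0.369)² = 0.3895 kg·m².
ω_f = L_i / I_f = 0.1099 / 0.3895 = 0.2822 rad/s.

|ω_f| ≈ 0.282 rad/s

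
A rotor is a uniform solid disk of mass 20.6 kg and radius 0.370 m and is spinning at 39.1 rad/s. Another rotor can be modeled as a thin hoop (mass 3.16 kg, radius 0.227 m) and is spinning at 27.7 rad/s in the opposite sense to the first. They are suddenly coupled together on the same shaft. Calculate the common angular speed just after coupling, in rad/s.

|ω_f| ≈ 32.2 rad/s

The coupling torques are internal; angular momentum about the shared axis is conserved.
Moments of inertia: I_A = ½(20.6)(0.370)² = 1.410 kg·m²; I_B = (3.16)(0.227)² = 0.1628 kg·m².
Taking A's sense as positive: L = (1.410)(39.1) − (0.1628)(27.7) = 50.62 kg·m²·rad/s.
Combined I = 1.410 + 0.1628 = 1.573 kg·m².
ω_f = L / I = 50.62 / 1.573 = 32.18 rad/s.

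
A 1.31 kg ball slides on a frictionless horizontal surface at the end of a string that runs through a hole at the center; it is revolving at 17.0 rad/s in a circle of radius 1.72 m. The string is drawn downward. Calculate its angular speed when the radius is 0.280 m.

No torque about the axis ⇒ m r₁² ω₁ = m r₂² ω₂.
ω₂ = ω₁ (r₁/r₂)² = (17.0)(1.72/0.280)² = 641.5 rad/s.

ω₂ ≈ 641 rad/s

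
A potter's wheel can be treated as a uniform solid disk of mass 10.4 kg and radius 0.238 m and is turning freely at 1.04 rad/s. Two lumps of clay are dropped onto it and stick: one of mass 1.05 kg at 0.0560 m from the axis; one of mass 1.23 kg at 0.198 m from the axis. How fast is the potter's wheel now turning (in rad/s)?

No external torque acts about the axis; L_before = L_after.
I_p = ½(10.4)(0.238)² = 0.2945 kg·m².
Added inertia Σmr² = (1.05)(0.0560)² + (1.23)(0.198)² = 0.05151 kg·m²; I_f = 0.2945 + 0.05151 = 0.3461 kg·m².
ω_f = I_p ω_i / I_f = (0.2945)(1.04) / 0.3461 = 0.8852 rad/s.

ω_f ≈ 0.885 rad/s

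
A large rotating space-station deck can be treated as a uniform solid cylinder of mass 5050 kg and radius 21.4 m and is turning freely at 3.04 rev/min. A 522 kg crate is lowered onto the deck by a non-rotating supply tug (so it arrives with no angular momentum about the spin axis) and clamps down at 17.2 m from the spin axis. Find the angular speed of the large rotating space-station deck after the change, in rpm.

The added mass arrives with no angular momentum about the spin axis, and any external torque about the spin axis is negligible, so the system's angular momentum is conserved.
I_p = ½(5050)(21.4)² = 1.156e+06 kg·m².
Added inertia Σmr² = (522)(17.2)² = 1.544e+05 kg·m²; I_f = 1.156e+06 + 1.544e+05 = 1.311e+06 kg·m².
ω_f = I_p ω_i / I_f = (1.156e+06)(3.04) / 1.311e+06 = 2.682 rpm.

ω_f ≈ 2.68 rpm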